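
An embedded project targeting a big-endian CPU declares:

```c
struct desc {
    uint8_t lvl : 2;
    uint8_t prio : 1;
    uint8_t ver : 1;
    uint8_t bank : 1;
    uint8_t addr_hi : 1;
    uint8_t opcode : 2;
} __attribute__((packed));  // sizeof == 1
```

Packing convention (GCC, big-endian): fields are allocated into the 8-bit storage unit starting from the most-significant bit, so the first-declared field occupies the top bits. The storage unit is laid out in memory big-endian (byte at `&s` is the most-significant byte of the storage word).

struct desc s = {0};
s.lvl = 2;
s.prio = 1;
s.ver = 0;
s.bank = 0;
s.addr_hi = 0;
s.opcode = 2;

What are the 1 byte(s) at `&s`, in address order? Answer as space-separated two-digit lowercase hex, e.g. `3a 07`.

[6+:2] lvl=2 & 0x3 = 0x2; word=0x80
[5+:1] prio=1 & 0x1 = 0x1; word=0xa0
[4+:1] ver=0 & 0x1 = 0x0; word=0xa0
[3+:1] bank=0 & 0x1 = 0x0; word=0xa0
[2+:1] addr_hi=0 & 0x1 = 0x0; word=0xa0
[0+:2] opcode=2 & 0x3 = 0x2; word=0xa2
word = 0xa2 → big-endian bytes:
  [0]=0xa2

a2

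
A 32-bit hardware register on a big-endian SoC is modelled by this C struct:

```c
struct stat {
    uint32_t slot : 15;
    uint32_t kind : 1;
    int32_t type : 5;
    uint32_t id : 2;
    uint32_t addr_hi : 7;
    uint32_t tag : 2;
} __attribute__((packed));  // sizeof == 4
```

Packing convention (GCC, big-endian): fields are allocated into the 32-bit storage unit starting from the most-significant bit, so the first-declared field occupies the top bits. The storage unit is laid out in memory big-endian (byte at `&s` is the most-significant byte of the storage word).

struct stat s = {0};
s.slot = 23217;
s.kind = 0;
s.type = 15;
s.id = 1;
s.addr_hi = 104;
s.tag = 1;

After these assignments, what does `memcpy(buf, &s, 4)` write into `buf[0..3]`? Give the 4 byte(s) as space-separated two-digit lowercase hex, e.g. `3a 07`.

[17+:15] slot=23217 & 0x7fff = 0x5ab1; word=0xb5620000
[16+:1] kind=0 & 0x1 = 0x0; word=0xb5620000
[11+:5] type=15 & 0x1f = 0xf; word=0xb5627800
[9+:2] id=1 & 0x3 = 0x1; word=0xb5627a00
[2+:7] addr_hi=104 & 0x7f = 0x68; word=0xb5627ba0
[0+:2] tag=1 & 0x3 = 0x1; word=0xb5627ba1
word = 0xb5627ba1 → big-endian bytes:
  [0]=0xb5  [1]=0x62  [2]=0x7b  [3]=0xa1

b5 62 7b a1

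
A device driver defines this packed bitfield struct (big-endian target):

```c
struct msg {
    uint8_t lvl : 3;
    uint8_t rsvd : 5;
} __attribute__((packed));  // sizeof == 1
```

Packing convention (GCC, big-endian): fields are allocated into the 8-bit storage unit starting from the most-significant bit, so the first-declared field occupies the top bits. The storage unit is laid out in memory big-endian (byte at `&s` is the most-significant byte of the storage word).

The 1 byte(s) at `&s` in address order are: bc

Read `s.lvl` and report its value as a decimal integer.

[0]=0xbc (big-endian) → word 0xbc
lvl:3 @ bit 5 → (0xbc>>5)&0x7 = 0x5  ←
rsvd:5 @ bit 0 → (0xbc>>0)&0x1f = 0x1c

5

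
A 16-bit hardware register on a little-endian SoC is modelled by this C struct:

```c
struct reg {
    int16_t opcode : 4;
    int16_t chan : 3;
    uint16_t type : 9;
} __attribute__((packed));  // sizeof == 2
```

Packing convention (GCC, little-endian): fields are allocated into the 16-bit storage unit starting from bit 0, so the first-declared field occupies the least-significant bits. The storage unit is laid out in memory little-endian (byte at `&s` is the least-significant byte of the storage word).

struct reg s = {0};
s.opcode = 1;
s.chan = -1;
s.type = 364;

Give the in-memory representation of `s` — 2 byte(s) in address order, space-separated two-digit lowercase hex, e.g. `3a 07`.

opcode:4 = 1 → 0x1 << 0 → word 0x0001
chan:3 = -1 → 0x7 << 4 → word 0x0071
type:9 = 364 → 0x16c << 7 → word 0xb671
word = 0xb671 → little-endian bytes:
  [0]=0x71  [1]=0xb6

71 b6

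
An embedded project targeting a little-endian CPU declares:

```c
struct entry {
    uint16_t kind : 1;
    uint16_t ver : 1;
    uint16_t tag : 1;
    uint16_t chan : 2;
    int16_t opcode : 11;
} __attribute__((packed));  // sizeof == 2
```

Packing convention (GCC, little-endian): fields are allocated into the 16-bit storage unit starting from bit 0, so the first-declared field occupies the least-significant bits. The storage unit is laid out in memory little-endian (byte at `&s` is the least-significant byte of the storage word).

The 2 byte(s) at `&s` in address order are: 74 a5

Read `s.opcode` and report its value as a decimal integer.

-725

[0]=0x74 [1]=0xa5 (little-endian) → word 0xa574
kind:1 @ bit 0 → (0xa574>>0)&0x1 = 0x0
ver:1 @ bit 1 → (0xa574>>1)&0x1 = 0x0
tag:1 @ bit 2 → (0xa574>>2)&0x1 = 0x1
chan:2 @ bit 3 → (0xa574>>3)&0x3 = 0x2
opcode:11 @ bit 5 → (0xa574>>5)&0x7ff = 0x52b  ←
opcode signed 11b, MSB=1: 1323 - 2048 = -725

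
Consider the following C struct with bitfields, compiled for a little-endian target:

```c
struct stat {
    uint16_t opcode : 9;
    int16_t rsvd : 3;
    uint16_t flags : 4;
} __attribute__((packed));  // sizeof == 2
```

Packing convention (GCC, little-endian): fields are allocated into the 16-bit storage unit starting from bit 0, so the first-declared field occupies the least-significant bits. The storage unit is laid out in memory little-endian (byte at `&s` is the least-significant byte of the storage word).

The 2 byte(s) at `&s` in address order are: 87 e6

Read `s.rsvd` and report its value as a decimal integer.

[0]=0x87 [1]=0xe6 (little-endian) → word 0xe687
opcode [0+:9] = (word>>0) & 0x1ff = 135
rsvd [9+:3] = (word>>9) & 0x7 = 3  ←
flags [12+:4] = (word>>12) & 0xf = 14
rsvd signed 3b, MSB=0: value = 3

3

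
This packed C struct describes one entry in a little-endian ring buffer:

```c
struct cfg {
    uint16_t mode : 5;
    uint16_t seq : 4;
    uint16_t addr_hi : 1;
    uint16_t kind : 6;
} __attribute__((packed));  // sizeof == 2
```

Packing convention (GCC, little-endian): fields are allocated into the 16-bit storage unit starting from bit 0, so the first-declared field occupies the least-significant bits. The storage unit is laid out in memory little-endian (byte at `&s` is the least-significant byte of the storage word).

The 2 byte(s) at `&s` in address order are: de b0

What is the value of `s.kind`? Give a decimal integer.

[0]=0xde [1]=0xb0 (little-endian) → word 0xb0de
mode:5 @ bit 0 → (0xb0de>>0)&0x1f = 0x1e
seq:4 @ bit 5 → (0xb0de>>5)&0xf = 0x6
addr_hi:1 @ bit 9 → (0xb0de>>9)&0x1 = 0x0
kind:6 @ bit 10 → (0xb0de>>10)&0x3f = 0x2c  ←

44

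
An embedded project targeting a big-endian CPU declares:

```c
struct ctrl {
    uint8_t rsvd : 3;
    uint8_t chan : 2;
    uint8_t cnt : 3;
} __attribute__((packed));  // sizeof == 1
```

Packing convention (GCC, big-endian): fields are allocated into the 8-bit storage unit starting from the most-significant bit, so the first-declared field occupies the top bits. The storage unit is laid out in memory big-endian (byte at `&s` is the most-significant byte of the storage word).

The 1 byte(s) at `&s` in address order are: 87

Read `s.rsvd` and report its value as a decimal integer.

4

[0]=0x87 (big-endian) → word 0x87
rsvd [5+:3] = (word>>5) & 0x7 = 4  ←
chan [3+:2] = (word>>3) & 0x3 = 0
cnt [0+:3] = (word>>0) & 0x7 = 7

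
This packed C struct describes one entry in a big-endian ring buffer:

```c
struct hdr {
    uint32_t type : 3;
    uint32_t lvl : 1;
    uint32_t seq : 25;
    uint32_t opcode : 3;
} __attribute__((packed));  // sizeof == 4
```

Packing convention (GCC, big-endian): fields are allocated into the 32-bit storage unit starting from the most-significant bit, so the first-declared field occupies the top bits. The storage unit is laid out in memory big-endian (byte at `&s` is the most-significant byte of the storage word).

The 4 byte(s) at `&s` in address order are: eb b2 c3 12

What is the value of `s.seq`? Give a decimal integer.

[0]=0xeb [1]=0xb2 [2]=0xc3 [3]=0x12 (big-endian) → word 0xebb2c312
type [29+:3] = (word>>29) & 0x7 = 7
lvl [28+:1] = (word>>28) & 0x1 = 0
seq [3+:25] = (word>>3) & 0x1ffffff = 24533090  ←
opcode [0+:3] = (word>>0) & 0x7 = 2

24533090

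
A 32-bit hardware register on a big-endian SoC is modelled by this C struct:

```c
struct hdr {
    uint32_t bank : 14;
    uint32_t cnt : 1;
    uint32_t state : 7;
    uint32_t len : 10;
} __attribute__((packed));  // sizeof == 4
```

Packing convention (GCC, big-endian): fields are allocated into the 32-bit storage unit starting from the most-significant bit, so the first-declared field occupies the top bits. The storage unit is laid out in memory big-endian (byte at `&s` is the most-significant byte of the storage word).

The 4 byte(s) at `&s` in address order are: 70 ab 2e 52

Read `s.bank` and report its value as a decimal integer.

7210

[0]=0x70 [1]=0xab [2]=0x2e [3]=0x52 (big-endian) → word 0x70ab2e52
bank:14 @ bit 18 → (0x70ab2e52>>18)&0x3fff = 0x1c2a  ←
cnt:1 @ bit 17 → (0x70ab2e52>>17)&0x1 = 0x1
state:7 @ bit 10 → (0x70ab2e52>>10)&0x7f = 0x4b
len:10 @ bit 0 → (0x70ab2e52>>0)&0x3ff = 0x252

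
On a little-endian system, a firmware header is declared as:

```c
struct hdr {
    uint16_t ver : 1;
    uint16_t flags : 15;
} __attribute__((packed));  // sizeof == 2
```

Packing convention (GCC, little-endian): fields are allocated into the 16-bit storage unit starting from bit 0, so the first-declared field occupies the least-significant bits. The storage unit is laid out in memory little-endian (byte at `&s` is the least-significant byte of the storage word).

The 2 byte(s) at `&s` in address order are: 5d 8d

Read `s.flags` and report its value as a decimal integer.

18094

[0]=0x5d [1]=0x8d (little-endian) → word 0x8d5d
ver:1 @ bit 0 → (0x8d5d>>0)&0x1 = 0x1
flags:15 @ bit 1 → (0x8d5d>>1)&0x7fff = 0x46ae  ←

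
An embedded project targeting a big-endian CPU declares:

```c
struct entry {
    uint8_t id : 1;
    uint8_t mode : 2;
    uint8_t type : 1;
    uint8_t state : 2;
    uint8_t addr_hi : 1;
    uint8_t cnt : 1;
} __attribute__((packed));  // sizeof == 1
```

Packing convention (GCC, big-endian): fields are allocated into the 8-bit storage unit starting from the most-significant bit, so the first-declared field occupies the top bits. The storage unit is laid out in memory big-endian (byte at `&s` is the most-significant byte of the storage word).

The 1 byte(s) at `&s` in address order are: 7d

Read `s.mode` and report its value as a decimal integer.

[0]=0x7d (big-endian) → word 0x7d
id:1 @ bit 7 → (0x7d>>7)&0x1 = 0x0
mode:2 @ bit 5 → (0x7d>>5)&0x3 = 0x3  ←
type:1 @ bit 4 → (0x7d>>4)&0x1 = 0x1
state:2 @ bit 2 → (0x7d>>2)&0x3 = 0x3
addr_hi:1 @ bit 1 → (0x7d>>1)&0x1 = 0x0
cnt:1 @ bit 0 → (0x7d>>0)&0x1 = 0x1

3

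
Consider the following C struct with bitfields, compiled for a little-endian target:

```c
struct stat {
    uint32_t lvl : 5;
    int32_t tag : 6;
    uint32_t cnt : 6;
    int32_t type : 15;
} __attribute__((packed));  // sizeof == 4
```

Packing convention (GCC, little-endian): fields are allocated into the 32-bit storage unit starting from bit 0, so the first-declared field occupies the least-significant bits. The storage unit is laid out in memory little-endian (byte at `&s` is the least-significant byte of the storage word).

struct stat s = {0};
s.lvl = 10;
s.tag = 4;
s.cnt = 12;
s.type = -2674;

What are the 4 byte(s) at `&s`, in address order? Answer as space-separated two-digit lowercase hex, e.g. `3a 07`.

8a 60 1c eb

lvl:5 = 10 → 0xa << 0 → word 0x0000000a
tag:6 = 4 → 0x4 << 5 → word 0x0000008a
cnt:6 = 12 → 0xc << 11 → word 0x0000608a
type:15 = -2674 → 0x758e << 17 → word 0xeb1c608a
word = 0xeb1c608a → little-endian bytes:
  [0]=0x8a  [1]=0x60  [2]=0x1c  [3]=0xeb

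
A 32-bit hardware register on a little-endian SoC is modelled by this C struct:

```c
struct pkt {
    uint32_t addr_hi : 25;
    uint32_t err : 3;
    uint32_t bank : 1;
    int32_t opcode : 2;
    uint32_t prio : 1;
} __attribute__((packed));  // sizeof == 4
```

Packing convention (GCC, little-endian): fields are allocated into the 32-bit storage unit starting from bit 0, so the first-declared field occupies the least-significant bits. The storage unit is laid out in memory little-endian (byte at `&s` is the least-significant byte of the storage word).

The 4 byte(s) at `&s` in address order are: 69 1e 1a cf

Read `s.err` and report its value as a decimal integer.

7

[0]=0x69 [1]=0x1e [2]=0x1a [3]=0xcf (little-endian) → word 0xcf1a1e69
addr_hi:25 @ bit 0 → (0xcf1a1e69>>0)&0x1ffffff = 0x11a1e69
err:3 @ bit 25 → (0xcf1a1e69>>25)&0x7 = 0x7  ←
bank:1 @ bit 28 → (0xcf1a1e69>>28)&0x1 = 0x0
opcode:2 @ bit 29 → (0xcf1a1e69>>29)&0x3 = 0x2
prio:1 @ bit 31 → (0xcf1a1e69>>31)&0x1 = 0x1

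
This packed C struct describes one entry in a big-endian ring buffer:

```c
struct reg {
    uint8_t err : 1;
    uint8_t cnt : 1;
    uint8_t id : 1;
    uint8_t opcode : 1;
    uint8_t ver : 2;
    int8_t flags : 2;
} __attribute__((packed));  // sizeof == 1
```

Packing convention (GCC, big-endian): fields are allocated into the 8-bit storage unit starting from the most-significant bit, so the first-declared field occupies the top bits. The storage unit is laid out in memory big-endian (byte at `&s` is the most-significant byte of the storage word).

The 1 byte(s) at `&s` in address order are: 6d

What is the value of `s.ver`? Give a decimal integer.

3

[0]=0x6d (big-endian) → word 0x6d
err:1 @ bit 7 → (0x6d>>7)&0x1 = 0x0
cnt:1 @ bit 6 → (0x6d>>6)&0x1 = 0x1
id:1 @ bit 5 → (0x6d>>5)&0x1 = 0x1
opcode:1 @ bit 4 → (0x6d>>4)&0x1 = 0x0
ver:2 @ bit 2 → (0x6d>>2)&0x3 = 0x3  ←
flags:2 @ bit 0 → (0x6d>>0)&0x3 = 0x1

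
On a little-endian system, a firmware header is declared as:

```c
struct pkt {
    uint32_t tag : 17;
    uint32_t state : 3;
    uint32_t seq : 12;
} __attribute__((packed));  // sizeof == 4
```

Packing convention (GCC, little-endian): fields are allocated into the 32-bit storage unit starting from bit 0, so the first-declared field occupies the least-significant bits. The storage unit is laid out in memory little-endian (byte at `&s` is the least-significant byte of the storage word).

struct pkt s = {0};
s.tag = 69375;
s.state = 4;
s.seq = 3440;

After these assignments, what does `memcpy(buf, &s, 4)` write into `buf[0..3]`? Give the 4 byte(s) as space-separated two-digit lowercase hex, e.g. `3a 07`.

ff 0e 09 d7

tag:17 = 69375 → 0x10eff << 0 → word 0x00010eff
state:3 = 4 → 0x4 << 17 → word 0x00090eff
seq:12 = 3440 → 0xd70 << 20 → word 0xd7090eff
word = 0xd7090eff → little-endian bytes:
  [0]=0xff  [1]=0x0e  [2]=0x09  [3]=0xd7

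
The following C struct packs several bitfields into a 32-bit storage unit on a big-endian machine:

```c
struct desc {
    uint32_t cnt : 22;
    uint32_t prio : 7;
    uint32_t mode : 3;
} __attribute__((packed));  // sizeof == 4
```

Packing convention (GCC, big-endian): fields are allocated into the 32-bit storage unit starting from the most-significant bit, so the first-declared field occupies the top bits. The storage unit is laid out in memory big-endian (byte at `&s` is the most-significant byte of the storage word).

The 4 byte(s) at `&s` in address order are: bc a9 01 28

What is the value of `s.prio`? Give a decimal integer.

[0]=0xbc [1]=0xa9 [2]=0x01 [3]=0x28 (big-endian) → word 0xbca90128
cnt [10+:22] = (word>>10) & 0x3fffff = 3091008
prio [3+:7] = (word>>3) & 0x7f = 37  ←
mode [0+:3] = (word>>0) & 0x7 = 0

37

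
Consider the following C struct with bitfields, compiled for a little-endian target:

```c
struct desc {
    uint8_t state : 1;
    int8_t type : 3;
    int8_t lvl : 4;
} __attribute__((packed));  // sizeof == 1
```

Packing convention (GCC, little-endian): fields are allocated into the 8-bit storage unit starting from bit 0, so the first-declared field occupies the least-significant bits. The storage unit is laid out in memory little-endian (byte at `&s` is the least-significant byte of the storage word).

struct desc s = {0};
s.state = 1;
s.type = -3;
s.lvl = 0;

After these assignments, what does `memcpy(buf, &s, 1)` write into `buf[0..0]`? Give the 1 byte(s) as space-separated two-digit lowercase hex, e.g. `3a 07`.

state:1 = 1 → 0x1 << 0 → word 0x01
type:3 = -3 → 0x5 << 1 → word 0x0b
lvl:4 = 0 → 0x0 << 4 → word 0x0b
word = 0x0b → little-endian bytes:
  [0]=0x0b

0b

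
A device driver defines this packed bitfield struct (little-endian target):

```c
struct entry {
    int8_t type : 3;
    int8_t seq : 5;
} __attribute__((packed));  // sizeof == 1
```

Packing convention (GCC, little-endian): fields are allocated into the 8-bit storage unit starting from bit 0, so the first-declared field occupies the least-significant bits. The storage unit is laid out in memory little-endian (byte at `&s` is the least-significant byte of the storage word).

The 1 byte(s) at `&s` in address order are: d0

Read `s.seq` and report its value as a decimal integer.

[0]=0xd0 (little-endian) → word 0xd0
type:3 @ bit 0 → (0xd0>>0)&0x7 = 0x0
seq:5 @ bit 3 → (0xd0>>3)&0x1f = 0x1a  ←
seq signed 5b, MSB=1: 26 - 32 = -6

-6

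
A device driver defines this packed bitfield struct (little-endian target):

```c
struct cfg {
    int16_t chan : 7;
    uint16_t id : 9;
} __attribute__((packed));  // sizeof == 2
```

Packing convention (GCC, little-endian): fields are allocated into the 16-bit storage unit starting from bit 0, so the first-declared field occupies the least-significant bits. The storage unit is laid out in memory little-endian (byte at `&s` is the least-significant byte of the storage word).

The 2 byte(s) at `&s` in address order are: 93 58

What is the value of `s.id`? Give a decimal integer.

177

[0]=0x93 [1]=0x58 (little-endian) → word 0x5893
chan [0+:7] = (word>>0) & 0x7f = 19
id [7+:9] = (word>>7) & 0x1ff = 177  ←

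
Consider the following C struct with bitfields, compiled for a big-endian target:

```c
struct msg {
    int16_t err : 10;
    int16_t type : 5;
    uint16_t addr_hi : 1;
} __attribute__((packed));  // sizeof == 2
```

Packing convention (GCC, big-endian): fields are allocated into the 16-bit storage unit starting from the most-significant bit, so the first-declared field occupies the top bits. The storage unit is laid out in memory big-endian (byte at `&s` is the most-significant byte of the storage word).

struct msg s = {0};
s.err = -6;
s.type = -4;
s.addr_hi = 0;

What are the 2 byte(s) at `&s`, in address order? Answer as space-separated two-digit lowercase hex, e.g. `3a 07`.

[6+:10] err=-6 & 0x3ff = 0x3fa; word=0xfe80
[1+:5] type=-4 & 0x1f = 0x1c; word=0xfeb8
[0+:1] addr_hi=0 & 0x1 = 0x0; word=0xfeb8
word = 0xfeb8 → big-endian bytes:
  [0]=0xfe  [1]=0xb8

fe b8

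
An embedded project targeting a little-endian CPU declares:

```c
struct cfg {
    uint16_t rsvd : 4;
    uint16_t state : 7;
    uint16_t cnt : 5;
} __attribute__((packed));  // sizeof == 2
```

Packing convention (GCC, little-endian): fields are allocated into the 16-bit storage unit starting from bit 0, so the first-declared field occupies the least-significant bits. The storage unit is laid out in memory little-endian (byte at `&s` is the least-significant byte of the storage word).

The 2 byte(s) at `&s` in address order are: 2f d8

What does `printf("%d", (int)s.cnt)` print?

27

[0]=0x2f [1]=0xd8 (little-endian) → word 0xd82f
rsvd:4 @ bit 0 → (0xd82f>>0)&0xf = 0xf
state:7 @ bit 4 → (0xd82f>>4)&0x7f = 0x2
cnt:5 @ bit 11 → (0xd82f>>11)&0x1f = 0x1b  ←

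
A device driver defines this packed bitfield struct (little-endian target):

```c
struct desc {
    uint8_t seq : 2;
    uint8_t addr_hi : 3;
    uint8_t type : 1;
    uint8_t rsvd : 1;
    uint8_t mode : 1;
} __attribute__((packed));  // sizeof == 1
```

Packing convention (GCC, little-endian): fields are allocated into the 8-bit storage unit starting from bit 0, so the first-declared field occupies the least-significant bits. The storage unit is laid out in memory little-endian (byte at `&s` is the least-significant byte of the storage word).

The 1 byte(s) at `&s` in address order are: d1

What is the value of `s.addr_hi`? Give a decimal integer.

4

[0]=0xd1 (little-endian) → word 0xd1
seq:2 @ bit 0 → (0xd1>>0)&0x3 = 0x1
addr_hi:3 @ bit 2 → (0xd1>>2)&0x7 = 0x4  ←
type:1 @ bit 5 → (0xd1>>5)&0x1 = 0x0
rsvd:1 @ bit 6 → (0xd1>>6)&0x1 = 0x1
mode:1 @ bit 7 → (0xd1>>7)&0x1 = 0x1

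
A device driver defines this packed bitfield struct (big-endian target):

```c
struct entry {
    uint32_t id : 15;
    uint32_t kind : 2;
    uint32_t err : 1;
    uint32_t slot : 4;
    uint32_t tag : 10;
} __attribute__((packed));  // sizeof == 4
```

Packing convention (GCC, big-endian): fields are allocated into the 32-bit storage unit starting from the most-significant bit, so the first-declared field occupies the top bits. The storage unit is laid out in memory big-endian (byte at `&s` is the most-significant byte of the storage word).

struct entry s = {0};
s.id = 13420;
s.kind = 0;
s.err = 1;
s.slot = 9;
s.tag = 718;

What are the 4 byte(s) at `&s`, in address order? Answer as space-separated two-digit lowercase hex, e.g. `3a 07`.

68 d8 66 ce

[17+:15] id=13420 & 0x7fff = 0x346c; word=0x68d80000
[15+:2] kind=0 & 0x3 = 0x0; word=0x68d80000
[14+:1] err=1 & 0x1 = 0x1; word=0x68d84000
[10+:4] slot=9 & 0xf = 0x9; word=0x68d86400
[0+:10] tag=718 & 0x3ff = 0x2ce; word=0x68d866ce
word = 0x68d866ce → big-endian bytes:
  [0]=0x68  [1]=0xd8  [2]=0x66  [3]=0xce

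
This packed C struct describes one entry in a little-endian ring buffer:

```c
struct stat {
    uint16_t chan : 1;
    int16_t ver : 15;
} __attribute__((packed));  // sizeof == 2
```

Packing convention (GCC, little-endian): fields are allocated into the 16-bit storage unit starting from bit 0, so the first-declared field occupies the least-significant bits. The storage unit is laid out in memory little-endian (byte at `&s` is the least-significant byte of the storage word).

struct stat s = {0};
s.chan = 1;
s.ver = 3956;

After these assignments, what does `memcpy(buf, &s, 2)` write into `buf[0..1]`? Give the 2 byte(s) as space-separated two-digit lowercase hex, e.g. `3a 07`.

[0+:1] chan=1 & 0x1 = 0x1; word=0x0001
[1+:15] ver=3956 & 0x7fff = 0xf74; word=0x1ee9
word = 0x1ee9 → little-endian bytes:
  [0]=0xe9  [1]=0x1e

e9 1e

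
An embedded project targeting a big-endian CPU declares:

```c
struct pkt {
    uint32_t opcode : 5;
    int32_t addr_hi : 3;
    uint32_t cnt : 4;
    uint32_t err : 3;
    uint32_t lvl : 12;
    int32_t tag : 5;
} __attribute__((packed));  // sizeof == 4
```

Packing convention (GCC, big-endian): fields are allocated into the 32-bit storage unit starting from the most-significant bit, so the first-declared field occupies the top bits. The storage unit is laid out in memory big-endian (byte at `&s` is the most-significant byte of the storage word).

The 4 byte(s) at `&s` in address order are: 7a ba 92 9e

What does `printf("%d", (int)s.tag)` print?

-2

[0]=0x7a [1]=0xba [2]=0x92 [3]=0x9e (big-endian) → word 0x7aba929e
opcode:5 @ bit 27 → (0x7aba929e>>27)&0x1f = 0xf
addr_hi:3 @ bit 24 → (0x7aba929e>>24)&0x7 = 0x2
cnt:4 @ bit 20 → (0x7aba929e>>20)&0xf = 0xb
err:3 @ bit 17 → (0x7aba929e>>17)&0x7 = 0x5
lvl:12 @ bit 5 → (0x7aba929e>>5)&0xfff = 0x494
tag:5 @ bit 0 → (0x7aba929e>>0)&0x1f = 0x1e  ←
tag signed 5b, MSB=1: 30 - 32 = -2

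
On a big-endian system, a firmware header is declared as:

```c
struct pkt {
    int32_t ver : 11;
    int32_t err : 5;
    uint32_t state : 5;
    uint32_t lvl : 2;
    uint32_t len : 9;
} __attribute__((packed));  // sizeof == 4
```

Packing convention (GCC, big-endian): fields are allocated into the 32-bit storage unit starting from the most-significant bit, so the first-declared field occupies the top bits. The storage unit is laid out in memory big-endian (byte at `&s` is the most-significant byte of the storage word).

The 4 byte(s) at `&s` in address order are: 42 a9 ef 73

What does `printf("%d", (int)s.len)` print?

371

[0]=0x42 [1]=0xa9 [2]=0xef [3]=0x73 (big-endian) → word 0x42a9ef73
ver [21+:11] = (word>>21) & 0x7ff = 533
err [16+:5] = (word>>16) & 0x1f = 9
state [11+:5] = (word>>11) & 0x1f = 29
lvl [9+:2] = (word>>9) & 0x3 = 3
len [0+:9] = (word>>0) & 0x1ff = 371  ←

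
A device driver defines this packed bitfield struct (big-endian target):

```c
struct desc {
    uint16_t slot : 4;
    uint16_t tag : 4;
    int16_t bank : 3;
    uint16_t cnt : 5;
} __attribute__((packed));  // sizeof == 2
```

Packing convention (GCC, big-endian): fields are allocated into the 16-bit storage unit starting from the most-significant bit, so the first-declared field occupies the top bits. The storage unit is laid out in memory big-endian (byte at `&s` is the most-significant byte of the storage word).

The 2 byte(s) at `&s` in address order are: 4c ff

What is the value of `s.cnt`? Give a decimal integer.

[0]=0x4c [1]=0xff (big-endian) → word 0x4cff
slot:4 @ bit 12 → (0x4cff>>12)&0xf = 0x4
tag:4 @ bit 8 → (0x4cff>>8)&0xf = 0xc
bank:3 @ bit 5 → (0x4cff>>5)&0x7 = 0x7
cnt:5 @ bit 0 → (0x4cff>>0)&0x1f = 0x1f  ←

31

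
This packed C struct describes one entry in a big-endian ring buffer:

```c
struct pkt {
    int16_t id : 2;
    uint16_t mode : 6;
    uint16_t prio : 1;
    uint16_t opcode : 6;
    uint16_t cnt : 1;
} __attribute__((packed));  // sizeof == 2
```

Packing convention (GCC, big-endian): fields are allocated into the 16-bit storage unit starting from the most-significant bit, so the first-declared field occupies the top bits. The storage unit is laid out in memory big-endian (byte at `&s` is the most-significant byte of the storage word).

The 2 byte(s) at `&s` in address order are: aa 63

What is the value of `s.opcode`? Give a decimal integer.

49

[0]=0xaa [1]=0x63 (big-endian) → word 0xaa63
id:2 @ bit 14 → (0xaa63>>14)&0x3 = 0x2
mode:6 @ bit 8 → (0xaa63>>8)&0x3f = 0x2a
prio:1 @ bit 7 → (0xaa63>>7)&0x1 = 0x0
opcode:6 @ bit 1 → (0xaa63>>1)&0x3f = 0x31  ←
cnt:1 @ bit 0 → (0xaa63>>0)&0x1 = 0x1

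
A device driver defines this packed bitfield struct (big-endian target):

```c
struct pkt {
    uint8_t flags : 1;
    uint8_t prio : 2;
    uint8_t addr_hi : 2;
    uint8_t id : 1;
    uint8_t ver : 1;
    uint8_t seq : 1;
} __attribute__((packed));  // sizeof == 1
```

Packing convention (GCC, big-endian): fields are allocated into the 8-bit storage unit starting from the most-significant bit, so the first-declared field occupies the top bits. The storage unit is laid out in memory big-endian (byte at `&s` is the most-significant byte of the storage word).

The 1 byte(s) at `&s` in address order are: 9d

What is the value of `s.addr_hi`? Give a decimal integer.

[0]=0x9d (big-endian) → word 0x9d
flags [7+:1] = (word>>7) & 0x1 = 1
prio [5+:2] = (word>>5) & 0x3 = 0
addr_hi [3+:2] = (word>>3) & 0x3 = 3  ←
id [2+:1] = (word>>2) & 0x1 = 1
ver [1+:1] = (word>>1) & 0x1 = 0
seq [0+:1] = (word>>0) & 0x1 = 1

3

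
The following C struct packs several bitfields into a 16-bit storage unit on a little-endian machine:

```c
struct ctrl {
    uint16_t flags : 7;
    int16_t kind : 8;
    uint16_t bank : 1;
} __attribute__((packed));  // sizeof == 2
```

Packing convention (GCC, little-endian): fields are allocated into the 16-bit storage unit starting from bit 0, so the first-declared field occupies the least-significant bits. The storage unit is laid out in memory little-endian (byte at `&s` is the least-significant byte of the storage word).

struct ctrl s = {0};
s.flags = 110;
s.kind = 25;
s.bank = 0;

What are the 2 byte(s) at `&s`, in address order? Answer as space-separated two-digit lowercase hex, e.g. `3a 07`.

flags (7b) val=110 bits=0x6e at bit 0: 0x006e
kind (8b) val=25 bits=0x19 at bit 7: 0x0cee
bank (1b) val=0 bits=0x0 at bit 15: 0x0cee
word = 0x0cee → little-endian bytes:
  [0]=0xee  [1]=0x0c

ee 0c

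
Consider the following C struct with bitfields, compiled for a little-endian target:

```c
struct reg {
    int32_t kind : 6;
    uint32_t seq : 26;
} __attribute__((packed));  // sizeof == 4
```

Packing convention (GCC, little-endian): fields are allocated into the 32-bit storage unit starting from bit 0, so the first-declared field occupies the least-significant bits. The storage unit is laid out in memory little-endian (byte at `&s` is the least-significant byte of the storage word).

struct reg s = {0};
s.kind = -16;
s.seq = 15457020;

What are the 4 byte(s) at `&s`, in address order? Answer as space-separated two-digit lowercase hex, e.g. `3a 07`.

30 bf f6 3a

kind (6b) val=-16 bits=0x30 at bit 0: 0x00000030
seq (26b) val=15457020 bits=0xebdafc at bit 6: 0x3af6bf30
word = 0x3af6bf30 → little-endian bytes:
  [0]=0x30  [1]=0xbf  [2]=0xf6  [3]=0x3a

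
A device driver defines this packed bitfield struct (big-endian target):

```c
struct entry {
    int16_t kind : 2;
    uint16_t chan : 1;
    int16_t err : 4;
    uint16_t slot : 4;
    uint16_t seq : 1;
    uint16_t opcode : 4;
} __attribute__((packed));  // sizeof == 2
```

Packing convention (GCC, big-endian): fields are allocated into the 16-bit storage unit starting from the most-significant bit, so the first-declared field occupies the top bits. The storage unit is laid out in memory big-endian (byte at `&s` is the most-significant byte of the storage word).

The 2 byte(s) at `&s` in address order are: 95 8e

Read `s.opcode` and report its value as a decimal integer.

14

[0]=0x95 [1]=0x8e (big-endian) → word 0x958e
kind:2 @ bit 14 → (0x958e>>14)&0x3 = 0x2
chan:1 @ bit 13 → (0x958e>>13)&0x1 = 0x0
err:4 @ bit 9 → (0x958e>>9)&0xf = 0xa
slot:4 @ bit 5 → (0x958e>>5)&0xf = 0xc
seq:1 @ bit 4 → (0x958e>>4)&0x1 = 0x0
opcode:4 @ bit 0 → (0x958e>>0)&0xf = 0xe  ←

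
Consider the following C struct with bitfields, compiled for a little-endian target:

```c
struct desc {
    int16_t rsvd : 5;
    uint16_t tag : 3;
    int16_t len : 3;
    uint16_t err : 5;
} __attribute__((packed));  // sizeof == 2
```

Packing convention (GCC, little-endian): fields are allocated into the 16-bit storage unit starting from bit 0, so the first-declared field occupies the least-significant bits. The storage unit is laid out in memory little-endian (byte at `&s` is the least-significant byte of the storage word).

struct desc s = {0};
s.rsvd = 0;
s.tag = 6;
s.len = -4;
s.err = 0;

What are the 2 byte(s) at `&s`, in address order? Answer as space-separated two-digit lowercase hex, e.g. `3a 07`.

[0+:5] rsvd=0 & 0x1f = 0x0; word=0x0000
[5+:3] tag=6 & 0x7 = 0x6; word=0x00c0
[8+:3] len=-4 & 0x7 = 0x4; word=0x04c0
[11+:5] err=0 & 0x1f = 0x0; word=0x04c0
word = 0x04c0 → little-endian bytes:
  [0]=0xc0  [1]=0x04

c0 04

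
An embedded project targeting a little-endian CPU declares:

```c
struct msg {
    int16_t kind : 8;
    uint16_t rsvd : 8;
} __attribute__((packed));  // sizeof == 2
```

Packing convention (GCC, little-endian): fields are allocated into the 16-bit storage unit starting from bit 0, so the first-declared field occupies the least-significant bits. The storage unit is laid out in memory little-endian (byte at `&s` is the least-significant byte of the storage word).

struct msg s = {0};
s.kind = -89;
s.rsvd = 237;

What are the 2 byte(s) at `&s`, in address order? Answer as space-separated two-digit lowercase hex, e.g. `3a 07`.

kind:8 = -89 → 0xa7 << 0 → word 0x00a7
rsvd:8 = 237 → 0xed << 8 → word 0xeda7
word = 0xeda7 → little-endian bytes:
  [0]=0xa7  [1]=0xed

a7 ed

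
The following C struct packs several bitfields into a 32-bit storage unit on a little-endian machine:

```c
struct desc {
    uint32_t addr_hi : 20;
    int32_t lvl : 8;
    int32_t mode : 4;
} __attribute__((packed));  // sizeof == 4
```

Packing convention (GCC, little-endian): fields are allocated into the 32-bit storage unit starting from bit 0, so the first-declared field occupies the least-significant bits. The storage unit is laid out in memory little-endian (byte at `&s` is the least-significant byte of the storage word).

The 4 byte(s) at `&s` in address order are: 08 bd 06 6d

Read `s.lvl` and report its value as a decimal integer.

[0]=0x08 [1]=0xbd [2]=0x06 [3]=0x6d (little-endian) → word 0x6d06bd08
addr_hi:20 @ bit 0 → (0x6d06bd08>>0)&0xfffff = 0x6bd08
lvl:8 @ bit 20 → (0x6d06bd08>>20)&0xff = 0xd0  ←
mode:4 @ bit 28 → (0x6d06bd08>>28)&0xf = 0x6
lvl signed 8b, MSB=1: 208 - 256 = -48

-48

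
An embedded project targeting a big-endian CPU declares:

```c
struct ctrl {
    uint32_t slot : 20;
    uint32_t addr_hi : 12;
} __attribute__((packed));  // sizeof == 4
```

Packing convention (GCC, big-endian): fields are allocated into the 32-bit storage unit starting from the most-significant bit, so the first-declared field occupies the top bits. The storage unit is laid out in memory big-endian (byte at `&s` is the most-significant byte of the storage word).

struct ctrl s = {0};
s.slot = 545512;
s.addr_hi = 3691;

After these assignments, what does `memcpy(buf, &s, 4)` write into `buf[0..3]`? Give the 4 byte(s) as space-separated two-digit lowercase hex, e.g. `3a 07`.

85 2e 8e 6b

slot:20 = 545512 → 0x852e8 << 12 → word 0x852e8000
addr_hi:12 = 3691 → 0xe6b << 0 → word 0x852e8e6b
word = 0x852e8e6b → big-endian bytes:
  [0]=0x85  [1]=0x2e  [2]=0x8e  [3]=0x6b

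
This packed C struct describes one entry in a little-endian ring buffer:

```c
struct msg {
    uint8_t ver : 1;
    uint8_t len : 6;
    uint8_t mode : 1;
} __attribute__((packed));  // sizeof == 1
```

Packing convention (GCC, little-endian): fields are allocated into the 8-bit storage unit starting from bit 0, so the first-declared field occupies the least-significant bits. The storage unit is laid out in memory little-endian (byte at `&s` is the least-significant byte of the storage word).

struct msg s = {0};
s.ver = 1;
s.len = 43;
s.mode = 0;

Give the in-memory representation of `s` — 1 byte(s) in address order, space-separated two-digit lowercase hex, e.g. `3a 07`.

57

ver:1 = 1 → 0x1 << 0 → word 0x01
len:6 = 43 → 0x2b << 1 → word 0x57
mode:1 = 0 → 0x0 << 7 → word 0x57
word = 0x57 → little-endian bytes:
  [0]=0x57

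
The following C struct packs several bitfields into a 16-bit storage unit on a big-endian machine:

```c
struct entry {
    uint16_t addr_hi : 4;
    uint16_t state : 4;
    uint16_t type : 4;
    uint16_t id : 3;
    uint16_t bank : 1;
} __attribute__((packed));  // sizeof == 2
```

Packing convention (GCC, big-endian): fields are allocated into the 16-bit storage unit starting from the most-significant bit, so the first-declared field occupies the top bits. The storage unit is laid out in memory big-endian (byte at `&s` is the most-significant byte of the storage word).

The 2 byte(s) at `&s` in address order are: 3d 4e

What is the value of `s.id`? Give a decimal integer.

[0]=0x3d [1]=0x4e (big-endian) → word 0x3d4e
addr_hi:4 @ bit 12 → (0x3d4e>>12)&0xf = 0x3
state:4 @ bit 8 → (0x3d4e>>8)&0xf = 0xd
type:4 @ bit 4 → (0x3d4e>>4)&0xf = 0x4
id:3 @ bit 1 → (0x3d4e>>1)&0x7 = 0x7  ←
bank:1 @ bit 0 → (0x3d4e>>0)&0x1 = 0x0

7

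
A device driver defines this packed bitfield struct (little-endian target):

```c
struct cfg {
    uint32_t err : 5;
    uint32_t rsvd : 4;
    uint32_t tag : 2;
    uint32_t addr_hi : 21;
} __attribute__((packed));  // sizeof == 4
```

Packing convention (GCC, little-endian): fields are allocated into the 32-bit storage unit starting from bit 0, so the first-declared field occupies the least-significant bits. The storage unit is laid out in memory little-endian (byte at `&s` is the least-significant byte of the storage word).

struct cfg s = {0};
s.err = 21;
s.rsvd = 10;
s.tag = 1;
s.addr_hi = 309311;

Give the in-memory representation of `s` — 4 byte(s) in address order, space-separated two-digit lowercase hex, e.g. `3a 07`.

err (5b) val=21 bits=0x15 at bit 0: 0x00000015
rsvd (4b) val=10 bits=0xa at bit 5: 0x00000155
tag (2b) val=1 bits=0x1 at bit 9: 0x00000355
addr_hi (21b) val=309311 bits=0x4b83f at bit 11: 0x25c1fb55
word = 0x25c1fb55 → little-endian bytes:
  [0]=0x55  [1]=0xfb  [2]=0xc1  [3]=0x25

55 fb c1 25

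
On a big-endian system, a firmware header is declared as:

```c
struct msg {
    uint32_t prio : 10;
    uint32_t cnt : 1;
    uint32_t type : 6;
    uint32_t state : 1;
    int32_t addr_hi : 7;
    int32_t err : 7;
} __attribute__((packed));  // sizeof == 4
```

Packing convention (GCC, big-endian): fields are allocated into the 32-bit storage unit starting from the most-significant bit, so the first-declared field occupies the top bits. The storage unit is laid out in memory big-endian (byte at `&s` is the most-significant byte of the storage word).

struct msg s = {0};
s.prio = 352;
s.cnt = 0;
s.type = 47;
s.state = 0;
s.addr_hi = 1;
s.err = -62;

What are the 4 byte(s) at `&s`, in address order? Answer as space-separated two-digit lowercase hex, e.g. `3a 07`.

[22+:10] prio=352 & 0x3ff = 0x160; word=0x58000000
[21+:1] cnt=0 & 0x1 = 0x0; word=0x58000000
[15+:6] type=47 & 0x3f = 0x2f; word=0x58178000
[14+:1] state=0 & 0x1 = 0x0; word=0x58178000
[7+:7] addr_hi=1 & 0x7f = 0x1; word=0x58178080
[0+:7] err=-62 & 0x7f = 0x42; word=0x581780c2
word = 0x581780c2 → big-endian bytes:
  [0]=0x58  [1]=0x17  [2]=0x80  [3]=0xc2

58 17 80 c2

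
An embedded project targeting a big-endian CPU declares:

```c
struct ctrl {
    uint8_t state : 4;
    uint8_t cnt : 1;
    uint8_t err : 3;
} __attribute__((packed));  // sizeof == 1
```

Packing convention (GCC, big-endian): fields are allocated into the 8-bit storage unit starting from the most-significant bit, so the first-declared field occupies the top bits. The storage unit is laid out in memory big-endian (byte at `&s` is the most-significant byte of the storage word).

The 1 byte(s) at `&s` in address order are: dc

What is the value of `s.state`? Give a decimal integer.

13

[0]=0xdc (big-endian) → word 0xdc
state [4+:4] = (word>>4) & 0xf = 13  ←
cnt [3+:1] = (word>>3) & 0x1 = 1
err [0+:3] = (word>>0) & 0x7 = 4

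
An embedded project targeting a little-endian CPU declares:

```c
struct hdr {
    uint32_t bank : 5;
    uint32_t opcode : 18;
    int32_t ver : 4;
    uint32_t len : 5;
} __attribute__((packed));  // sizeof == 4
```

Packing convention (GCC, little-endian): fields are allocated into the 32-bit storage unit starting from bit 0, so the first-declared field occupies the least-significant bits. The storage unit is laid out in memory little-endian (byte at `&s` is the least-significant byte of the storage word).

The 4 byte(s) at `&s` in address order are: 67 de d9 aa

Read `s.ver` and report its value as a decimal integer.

[0]=0x67 [1]=0xde [2]=0xd9 [3]=0xaa (little-endian) → word 0xaad9de67
bank:5 @ bit 0 → (0xaad9de67>>0)&0x1f = 0x7
opcode:18 @ bit 5 → (0xaad9de67>>5)&0x3ffff = 0x2cef3
ver:4 @ bit 23 → (0xaad9de67>>23)&0xf = 0x5  ←
len:5 @ bit 27 → (0xaad9de67>>27)&0x1f = 0x15
ver signed 4b, MSB=0: value = 5

5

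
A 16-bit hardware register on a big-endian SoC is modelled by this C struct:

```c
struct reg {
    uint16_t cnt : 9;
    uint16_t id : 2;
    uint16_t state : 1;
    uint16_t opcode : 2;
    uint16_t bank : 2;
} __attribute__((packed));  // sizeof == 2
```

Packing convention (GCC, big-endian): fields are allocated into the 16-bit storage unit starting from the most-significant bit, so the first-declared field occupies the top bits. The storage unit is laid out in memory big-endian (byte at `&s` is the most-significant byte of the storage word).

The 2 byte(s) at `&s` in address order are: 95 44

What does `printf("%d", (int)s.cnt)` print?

[0]=0x95 [1]=0x44 (big-endian) → word 0x9544
cnt [7+:9] = (word>>7) & 0x1ff = 298  ←
id [5+:2] = (word>>5) & 0x3 = 2
state [4+:1] = (word>>4) & 0x1 = 0
opcode [2+:2] = (word>>2) & 0x3 = 1
bank [0+:2] = (word>>0) & 0x3 = 0

298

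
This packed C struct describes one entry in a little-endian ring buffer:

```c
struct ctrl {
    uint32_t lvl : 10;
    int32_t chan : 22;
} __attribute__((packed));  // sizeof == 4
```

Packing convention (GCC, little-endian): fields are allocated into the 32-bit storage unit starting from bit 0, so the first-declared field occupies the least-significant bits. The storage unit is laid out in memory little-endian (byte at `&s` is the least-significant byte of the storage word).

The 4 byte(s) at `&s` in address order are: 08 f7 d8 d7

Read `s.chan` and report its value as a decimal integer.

[0]=0x08 [1]=0xf7 [2]=0xd8 [3]=0xd7 (little-endian) → word 0xd7d8f708
lvl:10 @ bit 0 → (0xd7d8f708>>0)&0x3ff = 0x308
chan:22 @ bit 10 → (0xd7d8f708>>10)&0x3fffff = 0x35f63d  ←
chan signed 22b, MSB=1: 3536445 - 4194304 = -657859

-657859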